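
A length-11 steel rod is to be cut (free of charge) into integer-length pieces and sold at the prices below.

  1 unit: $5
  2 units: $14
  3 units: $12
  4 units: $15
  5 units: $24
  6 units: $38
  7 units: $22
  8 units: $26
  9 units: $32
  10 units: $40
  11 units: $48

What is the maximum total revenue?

Build v[k] bottom-up: v[k] = max over allowed piece i of (p[i] + v[k−i]).
v[1] = 5
v[2] = 14
v[3] = 19  (first piece 1, then v[2]=14)
v[4] = 28  (first piece 2, then v[2]=14)
v[5] = 33  (first piece 1, then v[4]=28)
v[6] = 42  (first piece 2, then v[4]=28)
v[7] = 47  (first piece 1, then v[6]=42)
v[8] = 56  (first piece 2, then v[6]=42)
v[9] = 61  (first piece 1, then v[8]=56)
v[10] = 70  (first piece 2, then v[8]=56)
v[11] = 75  (first piece 1, then v[10]=70)
One optimal cutting: 2 + 2 + 2 + 2 + 2 + 1 → $14 + $14 + $14 + $14 + $14 + $5 = $75.

75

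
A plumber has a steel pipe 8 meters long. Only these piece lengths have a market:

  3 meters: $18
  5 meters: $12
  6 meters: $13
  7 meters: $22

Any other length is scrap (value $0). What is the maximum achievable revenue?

36

Build r[k] bottom-up: r[k] = max over allowed piece i of (p[i] + r[k−i]).
r[1] = 0
r[2] = 0
r[3] = 18
r[4] = 18
r[5] = 18
r[6] = 36  (first piece 3, then r[3]=18)
r[7] = 36
r[8] = 36
One optimal cutting: pieces 3 + 3 with 2 meters of scrap → $36.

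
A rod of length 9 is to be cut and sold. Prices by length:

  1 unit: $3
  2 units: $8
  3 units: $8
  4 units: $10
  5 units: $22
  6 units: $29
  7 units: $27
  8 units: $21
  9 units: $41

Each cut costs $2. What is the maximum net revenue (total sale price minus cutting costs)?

41

Consider every possible first cut. net[k] is the best of p[i]+net[k−i] over all sellable i≤k, charging 2 whenever i<k.
net[1] = 3
net[2] = max(3+3-2, 8+0) = 8
net[3] = max(3+8-2, 8+3-2, 8+0) = 9
net[4] = max(3+9-2, 8+8-2, 8+3-2, 10+0) = 14
net[5] = max(3+14-2, 8+9-2, 8+8-2, 10+3-2, 22+0) = 22
net[6] = max(3+22-2, 8+14-2, 8+9-2, 10+8-2, 22+3-2, 29+0) = 29
net[7] = max(3+29-2, 8+22-2, 8+14-2, …, 29+3-2, 27+0) = 30
net[8] = max(3+30-2, 8+29-2, 8+22-2, …, 27+3-2, 21+0) = 35
net[9] = max(3+35-2, 8+30-2, 8+29-2, …, 21+3-2, 41+0) = 41
Best is to make no cuts and sell whole for $41.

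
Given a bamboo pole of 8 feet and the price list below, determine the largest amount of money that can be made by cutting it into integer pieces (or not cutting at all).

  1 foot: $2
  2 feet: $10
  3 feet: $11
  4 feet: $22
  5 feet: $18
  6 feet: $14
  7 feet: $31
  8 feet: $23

44

Let v[k] be the best obtainable value from length k. For each k, try every first piece i and keep the best of price[i] + v[k−i].
v[1] = 2
v[2] = 10
v[3] = 12  (first piece 1, then v[2]=10)
v[4] = 22
v[5] = 24  (first piece 1, then v[4]=22)
v[6] = 32  (first piece 2, then v[4]=22)
v[7] = 34  (first piece 1, then v[6]=32)
v[8] = 44  (first piece 4, then v[4]=22)
One optimal cutting: 4 + 4 → $22 + $22 = $44.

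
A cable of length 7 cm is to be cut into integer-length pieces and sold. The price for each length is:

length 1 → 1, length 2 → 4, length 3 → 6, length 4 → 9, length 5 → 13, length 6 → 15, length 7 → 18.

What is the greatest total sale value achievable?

Consider every possible first cut. r[k] is the best of p[i]+r[k−i] over all sellable i≤k.
r[1] = 1
r[2] = 4
r[3] = 6
r[4] = 9
r[5] = 13
r[6] = 15
r[7] = 18
Best is to sell the whole 7-cm piece uncut for 18.

18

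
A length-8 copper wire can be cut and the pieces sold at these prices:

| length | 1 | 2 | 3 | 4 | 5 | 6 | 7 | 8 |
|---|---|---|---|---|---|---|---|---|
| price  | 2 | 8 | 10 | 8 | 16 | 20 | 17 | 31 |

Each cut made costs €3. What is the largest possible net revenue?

31

Let v[k] be the best obtainable value from length k. For each k, try every first piece i and keep the best of price[i] + v[k−i] minus the 3 cut fee when i<k.
v[1] = 2
v[2] = max(2+2-3, 8+0) = 8
v[3] = max(2+8-3, 8+2-3, 10+0) = 10
v[4] = max(2+10-3, 8+8-3, 10+2-3, 8+0) = 13
v[5] = max(2+13-3, 8+10-3, 10+8-3, 8+2-3, 16+0) = 16
v[6] = max(2+16-3, 8+13-3, 10+10-3, 8+8-3, 16+2-3, 20+0) = 20
v[7] = max(2+20-3, 8+16-3, 10+13-3, …, 20+2-3, 17+0) = 21
v[8] = max(2+21-3, 8+20-3, 10+16-3, …, 17+2-3, 31+0) = 31
Best is to make no cuts and sell whole for €31.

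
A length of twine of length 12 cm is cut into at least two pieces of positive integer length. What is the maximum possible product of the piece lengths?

81

Fill prod[k] for k=2..12: at each k try every first piece i and multiply by the better of (k−i) uncut or prod[k−i].
prod[2] = 1×max(1,0) = 1×1 = 1
prod[3] = max(1×2, 2×1) = 2
prod[4] = max(1×3, 2×2, 3×1) = 4
prod[5] = max(1×4, 2×3, 3×2, 4×1) = 6
prod[6] = max(1×6, 2×4, 3×3, 4×2, 5×1) = 9
prod[7] = max(1×9, 2×6, 3×4, 4×3, 5×2, 6×1) = 12
prod[8] = max(1×12, 2×9, 3×6, …, 6×2, 7×1) = 18
prod[9] = max(1×18, 2×12, 3×9, …, 7×2, 8×1) = 27
prod[10] = max(1×27, 2×18, 3×12, …, 8×2, 9×1) = 36
prod[11] = max(1×36, 2×27, 3×18, …, 9×2, 10×1) = 54
prod[12] = max(1×54, 2×36, 3×27, …, 10×2, 11×1) = 81
One optimal split: 3 + 3 + 3 + 3; product 3×3×3×3 = 81.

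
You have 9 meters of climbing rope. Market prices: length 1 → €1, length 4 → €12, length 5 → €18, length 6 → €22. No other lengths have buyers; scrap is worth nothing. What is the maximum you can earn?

Consider every possible first cut. best[k] is the best of p[i]+best[k−i] over all sellable i≤k.
best[1] = 1
best[2] = 2  (first piece 1, then best[1]=1)
best[3] = 3  (first piece 1, then best[2]=2)
best[4] = 12
best[5] = 18
best[6] = 22
best[7] = 23  (first piece 1, then best[6]=22)
best[8] = 24  (first piece 1, then best[7]=23)
best[9] = 30  (first piece 4, then best[5]=18)
One optimal cutting: 5 + 4 → €30.

30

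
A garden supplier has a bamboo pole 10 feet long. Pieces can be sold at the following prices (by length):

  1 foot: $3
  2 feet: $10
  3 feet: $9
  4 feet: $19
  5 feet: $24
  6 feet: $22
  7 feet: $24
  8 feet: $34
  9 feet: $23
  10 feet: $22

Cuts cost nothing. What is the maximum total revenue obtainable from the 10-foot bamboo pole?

Let v[k] be the best obtainable value from length k. For each k, try every first piece i and keep the best of price[i] + v[k−i].
v[1] = 3
v[2] = 10
v[3] = 13  (first piece 1, then v[2]=10)
v[4] = 20  (first piece 2, then v[2]=10)
v[5] = 24
v[6] = 30  (first piece 2, then v[4]=20)
v[7] = 34  (first piece 2, then v[5]=24)
v[8] = 40  (first piece 2, then v[6]=30)
v[9] = 44  (first piece 2, then v[7]=34)
v[10] = 50  (first piece 2, then v[8]=40)
One optimal cutting: 2 + 2 + 2 + 2 + 2 → $10 + $10 + $10 + $10 + $10 = $50.

50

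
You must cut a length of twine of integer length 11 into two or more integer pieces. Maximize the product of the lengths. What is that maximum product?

Define P[k] = max over 1≤i<k of i · max(k−i, P[k−i]); the inner max lets the remainder stay uncut if that's better.
P[2] = 1*max(1,0) = 1*1 = 1
P[3] = 1*max(2,1) = 1*2 = 2
P[4] = 2*max(2,1) = 2*2 = 4
P[5] = 2*max(3,2) = 2*3 = 6
P[6] = 3*max(3,2) = 3*3 = 9
P[7] = 2*max(5,6) = 2*6 = 12
P[8] = 2*max(6,9) = 2*9 = 18
P[9] = 3*max(6,9) = 3*9 = 27
P[10] = 2*max(8,18) = 2*18 = 36
P[11] = 2*max(9,27) = 2*27 = 54
One optimal split: 3 + 3 + 3 + 2; product 3*3*3*2 = 54.

54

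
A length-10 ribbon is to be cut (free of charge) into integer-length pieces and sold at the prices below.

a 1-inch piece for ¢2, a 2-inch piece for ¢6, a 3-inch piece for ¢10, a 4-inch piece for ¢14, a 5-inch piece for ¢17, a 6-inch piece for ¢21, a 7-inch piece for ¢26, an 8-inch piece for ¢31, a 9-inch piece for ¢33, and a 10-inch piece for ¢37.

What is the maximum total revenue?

37

Consider every possible first cut. R[k] is the best of p[i]+R[k−i] over all sellable i≤k.
R[1] = 2
R[2] = max(2+2, 6+0) = 6
R[3] = max(2+6, 6+2, 10+0) = 10
R[4] = max(2+10, 6+6, 10+2, 14+0) = 14
R[5] = max(2+14, 6+10, 10+6, 14+2, 17+0) = 17
R[6] = max(2+17, 6+14, 10+10, 14+6, 17+2, 21+0) = 21
R[7] = max(2+21, 6+17, 10+14, …, 21+2, 26+0) = 26
R[8] = max(2+26, 6+21, 10+17, …, 26+2, 31+0) = 31
R[9] = max(2+31, 6+26, 10+21, …, 31+2, 33+0) = 33
R[10] = max(2+33, 6+31, 10+26, …, 33+2, 37+0) = 37
One optimal cutting: 8 + 2 → ¢31 + ¢6 = ¢37.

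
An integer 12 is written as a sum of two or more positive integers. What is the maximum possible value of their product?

81

Define prod[k] = max over 1≤i<k of i · max(k−i, prod[k−i]); the inner max lets the remainder stay uncut if that's better.
prod[2] = 1×max(1,0) = 1×1 = 1
prod[3] = 1×max(2,1) = 1×2 = 2
prod[4] = 2×max(2,1) = 2×2 = 4
prod[5] = 2×max(3,2) = 2×3 = 6
prod[6] = 3×max(3,2) = 3×3 = 9
prod[7] = 2×max(5,6) = 2×6 = 12
prod[8] = 2×max(6,9) = 2×9 = 18
prod[9] = 3×max(6,9) = 3×9 = 27
prod[10] = 2×max(8,18) = 2×18 = 36
prod[11] = 2×max(9,27) = 2×27 = 54
prod[12] = 3×max(9,27) = 3×27 = 81
One optimal split: 3 + 3 + 3 + 3; product 3×3×3×3 = 81.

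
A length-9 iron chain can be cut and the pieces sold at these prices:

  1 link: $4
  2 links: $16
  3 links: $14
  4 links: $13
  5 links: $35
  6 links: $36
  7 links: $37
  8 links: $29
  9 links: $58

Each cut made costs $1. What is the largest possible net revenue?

Consider every possible first cut. net[k] is the best of p[i]+net[k−i] over all sellable i≤k, charging 1 whenever i<k.
net[1] = 4
net[2] = max(4+4-1, 16+0) = 16
net[3] = max(4+16-1, 16+4-1, 14+0) = 19
net[4] = max(4+19-1, 16+16-1, 14+4-1, 13+0) = 31
net[5] = max(4+31-1, 16+19-1, 14+16-1, 13+4-1, 35+0) = 35
net[6] = max(4+35-1, 16+31-1, 14+19-1, 13+16-1, 35+4-1, 36+0) = 46
net[7] = max(4+46-1, 16+35-1, 14+31-1, …, 36+4-1, 37+0) = 50
net[8] = max(4+50-1, 16+46-1, 14+35-1, …, 37+4-1, 29+0) = 61
net[9] = max(4+61-1, 16+50-1, 14+46-1, …, 29+4-1, 58+0) = 65
One optimal plan: pieces 5 + 2 + 2 (2 cuts) → $67 − $2 = $65.

65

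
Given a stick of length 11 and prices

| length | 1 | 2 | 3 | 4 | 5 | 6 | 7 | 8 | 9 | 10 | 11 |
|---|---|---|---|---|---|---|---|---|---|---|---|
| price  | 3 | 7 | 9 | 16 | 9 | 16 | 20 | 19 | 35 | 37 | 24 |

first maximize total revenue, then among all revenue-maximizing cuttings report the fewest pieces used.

2

Let r[k] be the best obtainable value from length k. For each k, try every first piece i and keep the best of price[i] + r[k−i].
r[1] = 3
r[2] = 7
r[3] = 10  (first piece 1, then r[2]=7)
r[4] = 16
r[5] = 19  (first piece 1, then r[4]=16)
r[6] = 23  (first piece 2, then r[4]=16)
r[7] = 26  (first piece 1, then r[6]=23)
r[8] = 32  (first piece 4, then r[4]=16)
r[9] = 35  (first piece 1, then r[8]=32)
r[10] = 39  (first piece 2, then r[8]=32)
r[11] = 42  (first piece 1, then r[10]=39)
Maximum revenue is €42.
Now minimize piece count subject to staying optimal: for each k, pieces[k] = 1 + min over i with p[i]+r[k−i]=r[k] of pieces[k−i].
pieces[8] = 2
pieces[9] = 1
pieces[10] = 3
pieces[11] = 2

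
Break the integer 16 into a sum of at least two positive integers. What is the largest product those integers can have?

324

Fill g[k] for k=2..16: at each k try every first piece i and multiply by the better of (k−i) uncut or g[k−i].
g[2] = 1*max(1,0) = 1*1 = 1
g[3] = 1*max(2,1) = 1*2 = 2
g[4] = 2*max(2,1) = 2*2 = 4
g[5] = 2*max(3,2) = 2*3 = 6
g[6] = 3*max(3,2) = 3*3 = 9
g[7] = 2*max(5,6) = 2*6 = 12
g[8] = 2*max(6,9) = 2*9 = 18
g[9] = 3*max(6,9) = 3*9 = 27
g[10] = 2*max(8,18) = 2*18 = 36
g[11] = 2*max(9,27) = 2*27 = 54
g[12] = 3*max(9,27) = 3*27 = 81
g[13] = 2*max(11,54) = 2*54 = 108
g[14] = 2*max(12,81) = 2*81 = 162
g[15] = 3*max(12,81) = 3*81 = 243
g[16] = 2*max(14,162) = 2*162 = 324
One optimal split: 3 + 3 + 3 + 3 + 2 + 2; product 3*3*3*3*2*2 = 324.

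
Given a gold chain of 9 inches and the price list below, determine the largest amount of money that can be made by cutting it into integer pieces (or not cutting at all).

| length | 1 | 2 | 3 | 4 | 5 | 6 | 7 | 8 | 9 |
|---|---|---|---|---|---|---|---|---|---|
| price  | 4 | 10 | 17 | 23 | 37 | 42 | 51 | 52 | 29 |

61

Let r[k] be the best obtainable value from length k. For each k, try every first piece i and keep the best of price[i] + r[k−i].
r[1] = 4
r[2] = 10
r[3] = 17
r[4] = 23
r[5] = 37
r[6] = 42
r[7] = 51
r[8] = 55  (first piece 1, then r[7]=51)
r[9] = 61  (first piece 2, then r[7]=51)
One optimal cutting: 7 + 2 → $51 + $10 = $61.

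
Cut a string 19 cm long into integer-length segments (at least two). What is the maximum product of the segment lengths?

972

Fill g[k] for k=2..19: at each k try every first piece i and multiply by the better of (k−i) uncut or g[k−i].
g[2] = 1·max(1,0) = 1·1 = 1
g[3] = max(1·2, 2·1) = 2
g[4] = max(1·3, 2·2, 3·1) = 4
g[5] = max(1·4, 2·3, 3·2, 4·1) = 6
g[6] = max(1·6, 2·4, 3·3, 4·2, 5·1) = 9
g[7] = max(1·9, 2·6, 3·4, 4·3, 5·2, 6·1) = 12
g[8] = max(1·12, 2·9, 3·6, …, 6·2, 7·1) = 18
g[9] = max(1·18, 2·12, 3·9, …, 7·2, 8·1) = 27
g[10] = max(1·27, 2·18, 3·12, …, 8·2, 9·1) = 36
g[11] = max(1·36, 2·27, 3·18, …, 9·2, 10·1) = 54
g[12] = max(1·54, 2·36, 3·27, …, 10·2, 11·1) = 81
g[13] = max(1·81, 2·54, 3·36, …, 11·2, 12·1) = 108
g[14] = max(1·108, 2·81, 3·54, …, 12·2, 13·1) = 162
g[15] = max(1·162, 2·108, 3·81, …, 13·2, 14·1) = 243
g[16] = max(1·243, 2·162, 3·108, …, 14·2, 15·1) = 324
g[17] = max(1·324, 2·243, 3·162, …, 15·2, 16·1) = 486
g[18] = max(1·486, 2·324, 3·243, …, 16·2, 17·1) = 729
g[19] = max(1·729, 2·486, 3·324, …, 17·2, 18·1) = 972
One optimal split: 3 + 3 + 3 + 3 + 3 + 2 + 2; product 3·3·3·3·3·2·2 = 972.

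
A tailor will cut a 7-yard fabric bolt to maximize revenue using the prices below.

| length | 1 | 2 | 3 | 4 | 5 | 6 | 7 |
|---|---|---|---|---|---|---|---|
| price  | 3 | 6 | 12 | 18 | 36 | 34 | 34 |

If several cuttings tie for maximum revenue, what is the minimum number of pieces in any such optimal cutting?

2

Consider every possible first cut. r[k] is the best of p[i]+r[k−i] over all sellable i≤k.
r[1] = 3
r[2] = max(3+3, 6+0) = 6
r[3] = max(3+6, 6+3, 12+0) = 12
r[4] = max(3+12, 6+6, 12+3, 18+0) = 18
r[5] = max(3+18, 6+12, 12+6, 18+3, 36+0) = 36
r[6] = max(3+36, 6+18, 12+12, 18+6, 36+3, 34+0) = 39
r[7] = max(3+39, 6+36, 12+18, …, 34+3, 34+0) = 42
Maximum revenue is $42.
Now minimize piece count subject to staying optimal: for each k, pieces[k] = 1 + min over i with p[i]+r[k−i]=r[k] of pieces[k−i].
pieces[4] = 1
pieces[5] = 1
pieces[6] = 2
pieces[7] = 2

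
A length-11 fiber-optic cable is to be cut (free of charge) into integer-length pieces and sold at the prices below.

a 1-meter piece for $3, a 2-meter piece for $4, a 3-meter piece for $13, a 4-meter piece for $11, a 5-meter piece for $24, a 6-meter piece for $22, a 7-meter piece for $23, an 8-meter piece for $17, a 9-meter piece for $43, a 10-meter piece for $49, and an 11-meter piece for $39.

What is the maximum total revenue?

52

Let best[k] be the best obtainable value from length k. For each k, try every first piece i and keep the best of price[i] + best[k−i].
best[1] = 3
best[2] = 6  (first piece 1, then best[1]=3)
best[3] = 13
best[4] = 16  (first piece 1, then best[3]=13)
best[5] = 24
best[6] = 27  (first piece 1, then best[5]=24)
best[7] = 30  (first piece 1, then best[6]=27)
best[8] = 37  (first piece 3, then best[5]=24)
best[9] = 43
best[10] = 49
best[11] = 52  (first piece 1, then best[10]=49)
One optimal cutting: 10 + 1 → $49 + $3 = $52.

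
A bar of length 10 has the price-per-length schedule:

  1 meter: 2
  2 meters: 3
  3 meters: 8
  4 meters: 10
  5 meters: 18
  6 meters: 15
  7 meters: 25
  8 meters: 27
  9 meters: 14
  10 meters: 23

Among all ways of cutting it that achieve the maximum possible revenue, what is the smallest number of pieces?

2

Consider every possible first cut. r[k] is the best of p[i]+r[k−i] over all sellable i≤k.
r[1] = 2
r[2] = max(2+2, 3+0) = 4
r[3] = max(2+4, 3+2, 8+0) = 8
r[4] = max(2+8, 3+4, 8+2, 10+0) = 10
r[5] = max(2+10, 3+8, 8+4, 10+2, 18+0) = 18
r[6] = max(2+18, 3+10, 8+8, 10+4, 18+2, 15+0) = 20
r[7] = max(2+20, 3+18, 8+10, …, 15+2, 25+0) = 25
r[8] = max(2+25, 3+20, 8+18, …, 25+2, 27+0) = 27
r[9] = max(2+27, 3+25, 8+20, …, 27+2, 14+0) = 29
r[10] = max(2+29, 3+27, 8+25, …, 14+2, 23+0) = 36
Maximum revenue is 36.
Now minimize piece count subject to staying optimal: for each k, pieces[k] = 1 + min over i with p[i]+r[k−i]=r[k] of pieces[k−i].
pieces[7] = 1
pieces[8] = 1
pieces[9] = 2
pieces[10] = 2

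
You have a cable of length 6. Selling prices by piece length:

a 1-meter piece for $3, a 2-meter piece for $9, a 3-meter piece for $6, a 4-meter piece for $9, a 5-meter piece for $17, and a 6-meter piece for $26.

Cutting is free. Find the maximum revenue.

27

Let R[k] be the best obtainable value from length k. For each k, try every first piece i and keep the best of price[i] + R[k−i].
R[1] = 3
R[2] = max(3+3, 9+0) = 9
R[3] = max(3+9, 9+3, 6+0) = 12
R[4] = max(3+12, 9+9, 6+3, 9+0) = 18
R[5] = max(3+18, 9+12, 6+9, 9+3, 17+0) = 21
R[6] = max(3+21, 9+18, 6+12, 9+9, 17+3, 26+0) = 27
One optimal cutting: 2 + 2 + 2 → $9 + $9 + $9 = $27.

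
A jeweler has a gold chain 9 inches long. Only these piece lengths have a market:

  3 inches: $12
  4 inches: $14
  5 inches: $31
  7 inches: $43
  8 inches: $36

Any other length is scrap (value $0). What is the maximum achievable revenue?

45

Consider every possible first cut. best[k] is the best of p[i]+best[k−i] over all sellable i≤k.
best[1] = 0
best[2] = 0
best[3] = 12
best[4] = max(12+0, 14+0) = 14
best[5] = max(12+0, 14+0, 31+0) = 31
best[6] = max(12+12, 14+0, 31+0) = 31
best[7] = max(12+14, 14+12, 31+0, 43+0) = 43
best[8] = max(12+31, 14+14, 31+12, 43+0, 36+0) = 43
best[9] = max(12+31, 14+31, 31+14, 43+0, 36+0) = 45
One optimal cutting: 5 + 4 → $45.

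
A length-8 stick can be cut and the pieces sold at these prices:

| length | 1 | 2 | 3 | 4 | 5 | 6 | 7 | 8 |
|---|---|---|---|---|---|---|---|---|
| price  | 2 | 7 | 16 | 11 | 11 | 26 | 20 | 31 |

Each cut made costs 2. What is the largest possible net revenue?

35

Build v[k] bottom-up: v[k] = max over allowed piece i of (p[i] + v[k−i]) − 2 per cut.
v[1] = 2
v[2] = 7
v[3] = 16
v[4] = 16  (first piece 1, then v[3]=16)
v[5] = 21  (first piece 2, then v[3]=16)
v[6] = 30  (first piece 3, then v[3]=16)
v[7] = 30  (first piece 1, then v[6]=30)
v[8] = 35  (first piece 2, then v[6]=30)
One optimal plan: pieces 3 + 3 + 2 (2 cuts) → 39 − 4 = 35.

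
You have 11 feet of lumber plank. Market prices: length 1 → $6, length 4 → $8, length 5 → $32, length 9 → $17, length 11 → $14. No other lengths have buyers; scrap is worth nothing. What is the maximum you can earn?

Let r[k] be the best obtainable value from length k. For each k, try every first piece i and keep the best of price[i] + r[k−i].
r[1] = 6
r[2] = 12  (first piece 1, then r[1]=6)
r[3] = 18  (first piece 1, then r[2]=12)
r[4] = 24  (first piece 1, then r[3]=18)
r[5] = 32
r[6] = 38  (first piece 1, then r[5]=32)
r[7] = 44  (first piece 1, then r[6]=38)
r[8] = 50  (first piece 1, then r[7]=44)
r[9] = 56  (first piece 1, then r[8]=50)
r[10] = 64  (first piece 5, then r[5]=32)
r[11] = 70  (first piece 1, then r[10]=64)
One optimal cutting: 5 + 5 + 1 → $70.

70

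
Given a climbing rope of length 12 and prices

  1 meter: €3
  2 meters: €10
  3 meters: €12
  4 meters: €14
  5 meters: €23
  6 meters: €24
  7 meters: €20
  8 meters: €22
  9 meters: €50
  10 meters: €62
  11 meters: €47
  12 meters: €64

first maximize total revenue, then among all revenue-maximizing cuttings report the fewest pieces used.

Build r[k] bottom-up: r[k] = max over allowed piece i of (p[i] + r[k−i]).
r[1] = 3
r[2] = max(3+3, 10+0) = 10
r[3] = max(3+10, 10+3, 12+0) = 13
r[4] = max(3+13, 10+10, 12+3, 14+0) = 20
r[5] = max(3+20, 10+13, 12+10, 14+3, 23+0) = 23
r[6] = max(3+23, 10+20, 12+13, 14+10, 23+3, 24+0) = 30
r[7] = max(3+30, 10+23, 12+20, …, 24+3, 20+0) = 33
r[8] = max(3+33, 10+30, 12+23, …, 20+3, 22+0) = 40
r[9] = max(3+40, 10+33, 12+30, …, 22+3, 50+0) = 50
r[10] = max(3+50, 10+40, 12+33, …, 50+3, 62+0) = 62
r[11] = max(3+62, 10+50, 12+40, …, 62+3, 47+0) = 65
r[12] = max(3+65, 10+62, 12+50, …, 47+3, 64+0) = 72
Maximum revenue is €72.
Now minimize piece count subject to staying optimal: for each k, pieces[k] = 1 + min over i with p[i]+r[k−i]=r[k] of pieces[k−i].
pieces[9] = 1
pieces[10] = 1
pieces[11] = 2
pieces[12] = 2

2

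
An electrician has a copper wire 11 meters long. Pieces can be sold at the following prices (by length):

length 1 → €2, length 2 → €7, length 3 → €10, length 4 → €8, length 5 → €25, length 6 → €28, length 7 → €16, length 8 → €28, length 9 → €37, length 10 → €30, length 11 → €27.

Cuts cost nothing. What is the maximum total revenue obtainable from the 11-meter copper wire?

53

Build v[k] bottom-up: v[k] = max over allowed piece i of (p[i] + v[k−i]).
v[1] = 2
v[2] = 7
v[3] = 10
v[4] = 14  (first piece 2, then v[2]=7)
v[5] = 25
v[6] = 28
v[7] = 32  (first piece 2, then v[5]=25)
v[8] = 35  (first piece 2, then v[6]=28)
v[9] = 39  (first piece 2, then v[7]=32)
v[10] = 50  (first piece 5, then v[5]=25)
v[11] = 53  (first piece 5, then v[6]=28)
One optimal cutting: 6 + 5 → €28 + €25 = €53.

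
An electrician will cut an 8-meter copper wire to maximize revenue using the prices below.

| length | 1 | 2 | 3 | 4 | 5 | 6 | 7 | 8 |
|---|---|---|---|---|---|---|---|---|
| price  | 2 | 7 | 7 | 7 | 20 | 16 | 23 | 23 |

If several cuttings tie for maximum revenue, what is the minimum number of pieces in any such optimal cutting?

Let r[k] be the best obtainable value from length k. For each k, try every first piece i and keep the best of price[i] + r[k−i].
r[1] = 2
r[2] = 7
r[3] = 9  (first piece 1, then r[2]=7)
r[4] = 14  (first piece 2, then r[2]=7)
r[5] = 20
r[6] = 22  (first piece 1, then r[5]=20)
r[7] = 27  (first piece 2, then r[5]=20)
r[8] = 29  (first piece 1, then r[7]=27)
Maximum revenue is €29.
Now minimize piece count subject to staying optimal: for each k, pieces[k] = 1 + min over i with p[i]+r[k−i]=r[k] of pieces[k−i].
pieces[5] = 1
pieces[6] = 2
pieces[7] = 2
pieces[8] = 3

3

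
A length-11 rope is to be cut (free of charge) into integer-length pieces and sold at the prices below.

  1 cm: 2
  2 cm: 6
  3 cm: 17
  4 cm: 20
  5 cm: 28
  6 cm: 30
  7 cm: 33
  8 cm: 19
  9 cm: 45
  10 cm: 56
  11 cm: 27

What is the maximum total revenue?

62

Let v[k] be the best obtainable value from length k. For each k, try every first piece i and keep the best of price[i] + v[k−i].
v[1] = 2
v[2] = max(2+2, 6+0) = 6
v[3] = max(2+6, 6+2, 17+0) = 17
v[4] = max(2+17, 6+6, 17+2, 20+0) = 20
v[5] = max(2+20, 6+17, 17+6, 20+2, 28+0) = 28
v[6] = max(2+28, 6+20, 17+17, 20+6, 28+2, 30+0) = 34
v[7] = max(2+34, 6+28, 17+20, …, 30+2, 33+0) = 37
v[8] = max(2+37, 6+34, 17+28, …, 33+2, 19+0) = 45
v[9] = max(2+45, 6+37, 17+34, …, 19+2, 45+0) = 51
v[10] = max(2+51, 6+45, 17+37, …, 45+2, 56+0) = 56
v[11] = max(2+56, 6+51, 17+45, …, 56+2, 27+0) = 62
One optimal cutting: 5 + 3 + 3 → 28 + 17 + 17 = 62.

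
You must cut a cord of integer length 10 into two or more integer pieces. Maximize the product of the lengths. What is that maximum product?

36

Define m[k] = max over 1≤i<k of i · max(k−i, m[k−i]); the inner max lets the remainder stay uncut if that's better.
m[2] = 1*max(1,0) = 1*1 = 1
m[3] = 1*max(2,1) = 1*2 = 2
m[4] = 2*max(2,1) = 2*2 = 4
m[5] = 2*max(3,2) = 2*3 = 6
m[6] = 3*max(3,2) = 3*3 = 9
m[7] = 2*max(5,6) = 2*6 = 12
m[8] = 2*max(6,9) = 2*9 = 18
m[9] = 3*max(6,9) = 3*9 = 27
m[10] = 2*max(8,18) = 2*18 = 36
One optimal split: 3 + 3 + 2 + 2; product 3*3*2*2 = 36.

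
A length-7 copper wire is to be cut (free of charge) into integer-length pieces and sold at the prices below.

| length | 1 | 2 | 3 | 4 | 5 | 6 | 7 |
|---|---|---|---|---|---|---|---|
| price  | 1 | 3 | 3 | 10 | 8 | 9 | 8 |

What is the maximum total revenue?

Consider every possible first cut. r[k] is the best of p[i]+r[k−i] over all sellable i≤k.
r[1] = 1
r[2] = 3
r[3] = 4  (first piece 1, then r[2]=3)
r[4] = 10
r[5] = 11  (first piece 1, then r[4]=10)
r[6] = 13  (first piece 2, then r[4]=10)
r[7] = 14  (first piece 1, then r[6]=13)
One optimal cutting: 4 + 2 + 1 → €10 + €3 + €1 = €14.

14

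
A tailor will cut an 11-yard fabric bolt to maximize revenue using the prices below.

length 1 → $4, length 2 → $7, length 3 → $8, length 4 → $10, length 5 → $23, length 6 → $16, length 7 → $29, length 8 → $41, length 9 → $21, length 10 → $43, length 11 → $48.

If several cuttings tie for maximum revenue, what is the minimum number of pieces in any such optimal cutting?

4

Consider every possible first cut. r[k] is the best of p[i]+r[k−i] over all sellable i≤k.
r[1] = 4
r[2] = 8  (first piece 1, then r[1]=4)
r[3] = 12  (first piece 1, then r[2]=8)
r[4] = 16  (first piece 1, then r[3]=12)
r[5] = 23
r[6] = 27  (first piece 1, then r[5]=23)
r[7] = 31  (first piece 1, then r[6]=27)
r[8] = 41
r[9] = 45  (first piece 1, then r[8]=41)
r[10] = 49  (first piece 1, then r[9]=45)
r[11] = 53  (first piece 1, then r[10]=49)
Maximum revenue is $53.
Now minimize piece count subject to staying optimal: for each k, pieces[k] = 1 + min over i with p[i]+r[k−i]=r[k] of pieces[k−i].
pieces[8] = 1
pieces[9] = 2
pieces[10] = 3
pieces[11] = 4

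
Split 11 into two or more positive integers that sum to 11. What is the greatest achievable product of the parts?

Let prod[k] be the best product for length k (with at least one cut). For each first piece i, the rest contributes max(k−i, prod[k−i]).
prod[2] = 1*max(1,0) = 1*1 = 1
prod[3] = max(1*2, 2*1) = 2
prod[4] = max(1*3, 2*2, 3*1) = 4
prod[5] = max(1*4, 2*3, 3*2, 4*1) = 6
prod[6] = max(1*6, 2*4, 3*3, 4*2, 5*1) = 9
prod[7] = max(1*9, 2*6, 3*4, 4*3, 5*2, 6*1) = 12
prod[8] = max(1*12, 2*9, 3*6, …, 6*2, 7*1) = 18
prod[9] = max(1*18, 2*12, 3*9, …, 7*2, 8*1) = 27
prod[10] = max(1*27, 2*18, 3*12, …, 8*2, 9*1) = 36
prod[11] = max(1*36, 2*27, 3*18, …, 9*2, 10*1) = 54
One optimal split: 3 + 3 + 3 + 2; product 3*3*3*2 = 54.

54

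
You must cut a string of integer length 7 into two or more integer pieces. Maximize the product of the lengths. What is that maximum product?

Let prod[k] be the best product for length k (with at least one cut). For each first piece i, the rest contributes max(k−i, prod[k−i]).
prod[2] = 1·max(1,0) = 1·1 = 1
prod[3] = max(1·2, 2·1) = 2
prod[4] = max(1·3, 2·2, 3·1) = 4
prod[5] = max(1·4, 2·3, 3·2, 4·1) = 6
prod[6] = max(1·6, 2·4, 3·3, 4·2, 5·1) = 9
prod[7] = max(1·9, 2·6, 3·4, 4·3, 5·2, 6·1) = 12
One optimal split: 3 + 2 + 2; product 3·2·2 = 12.

12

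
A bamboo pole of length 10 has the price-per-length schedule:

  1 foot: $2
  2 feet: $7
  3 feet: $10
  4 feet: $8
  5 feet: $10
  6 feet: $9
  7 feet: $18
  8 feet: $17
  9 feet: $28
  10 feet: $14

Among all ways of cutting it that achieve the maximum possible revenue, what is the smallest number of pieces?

5

Consider every possible first cut. r[k] is the best of p[i]+r[k−i] over all sellable i≤k.
r[1] = 2
r[2] = max(2+2, 7+0) = 7
r[3] = max(2+7, 7+2, 10+0) = 10
r[4] = max(2+10, 7+7, 10+2, 8+0) = 14
r[5] = max(2+14, 7+10, 10+7, 8+2, 10+0) = 17
r[6] = max(2+17, 7+14, 10+10, 8+7, 10+2, 9+0) = 21
r[7] = max(2+21, 7+17, 10+14, …, 9+2, 18+0) = 24
r[8] = max(2+24, 7+21, 10+17, …, 18+2, 17+0) = 28
r[9] = max(2+28, 7+24, 10+21, …, 17+2, 28+0) = 31
r[10] = max(2+31, 7+28, 10+24, …, 28+2, 14+0) = 35
Maximum revenue is $35.
Now minimize piece count subject to staying optimal: for each k, pieces[k] = 1 + min over i with p[i]+r[k−i]=r[k] of pieces[k−i].
pieces[7] = 3
pieces[8] = 4
pieces[9] = 4
pieces[10] = 5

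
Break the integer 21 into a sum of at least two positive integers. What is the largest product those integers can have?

Fill prod[k] for k=2..21: at each k try every first piece i and multiply by the better of (k−i) uncut or prod[k−i].
Small cases: prod[2]=1, prod[3]=2, prod[4]=4, prod[5]=6, prod[6]=9, prod[7]=12, prod[8]=18, prod[9]=27, prod[10]=36, prod[11]=54, prod[12]=81, prod[13]=108, prod[14]=162, prod[15]=243.
prod[16] = 2×max(14,162) = 2×162 = 324
prod[17] = 2×max(15,243) = 2×243 = 486
prod[18] = 3×max(15,243) = 3×243 = 729
prod[19] = 2×max(17,486) = 2×486 = 972
prod[20] = 2×max(18,729) = 2×729 = 1458
prod[21] = 3×max(18,729) = 3×729 = 2187
One optimal split: 3 + 3 + 3 + 3 + 3 + 3 + 3; product 3×3×3×3×3×3×3 = 2187.

2187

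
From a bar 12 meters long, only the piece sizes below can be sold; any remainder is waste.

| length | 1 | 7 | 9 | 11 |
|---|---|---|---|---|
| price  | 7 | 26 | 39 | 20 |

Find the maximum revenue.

Build best[k] bottom-up: best[k] = max over allowed piece i of (p[i] + best[k−i]).
best[1] = 7
best[2] = 14  (first piece 1, then best[1]=7)
best[3] = 21  (first piece 1, then best[2]=14)
best[4] = 28  (first piece 1, then best[3]=21)
best[5] = 35  (first piece 1, then best[4]=28)
best[6] = 42  (first piece 1, then best[5]=35)
best[7] = max(7+42, 26+0) = 49
best[8] = max(7+49, 26+7) = 56
best[9] = max(7+56, 26+14, 39+0) = 63
best[10] = max(7+63, 26+21, 39+7) = 70
best[11] = max(7+70, 26+28, 39+14, 20+0) = 77
best[12] = max(7+77, 26+35, 39+21, 20+7) = 84
One optimal cutting: 1 + 1 + 1 + 1 + 1 + 1 + 1 + 1 + 1 + 1 + 1 + 1 → 84.

84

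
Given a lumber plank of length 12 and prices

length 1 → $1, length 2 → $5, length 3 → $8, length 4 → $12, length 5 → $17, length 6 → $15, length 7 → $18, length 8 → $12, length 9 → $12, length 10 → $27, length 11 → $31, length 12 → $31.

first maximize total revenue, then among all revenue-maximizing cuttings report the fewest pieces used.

Consider every possible first cut. r[k] is the best of p[i]+r[k−i] over all sellable i≤k.
r[1] = 1
r[2] = max(1+1, 5+0) = 5
r[3] = max(1+5, 5+1, 8+0) = 8
r[4] = max(1+8, 5+5, 8+1, 12+0) = 12
r[5] = max(1+12, 5+8, 8+5, 12+1, 17+0) = 17
r[6] = max(1+17, 5+12, 8+8, 12+5, 17+1, 15+0) = 18
r[7] = max(1+18, 5+17, 8+12, …, 15+1, 18+0) = 22
r[8] = max(1+22, 5+18, 8+17, …, 18+1, 12+0) = 25
r[9] = max(1+25, 5+22, 8+18, …, 12+1, 12+0) = 29
r[10] = max(1+29, 5+25, 8+22, …, 12+1, 27+0) = 34
r[11] = max(1+34, 5+29, 8+25, …, 27+1, 31+0) = 35
r[12] = max(1+35, 5+34, 8+29, …, 31+1, 31+0) = 39
Maximum revenue is $39.
Now minimize piece count subject to staying optimal: for each k, pieces[k] = 1 + min over i with p[i]+r[k−i]=r[k] of pieces[k−i].
pieces[9] = 2
pieces[10] = 2
pieces[11] = 3
pieces[12] = 3

3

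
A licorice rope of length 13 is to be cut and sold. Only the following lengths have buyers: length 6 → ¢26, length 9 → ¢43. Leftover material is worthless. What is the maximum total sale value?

52

Consider every possible first cut. best[k] is the best of p[i]+best[k−i] over all sellable i≤k.
best[1] = 0
best[2] = 0
best[3] = 0
best[4] = 0
best[5] = 0
best[6] = 26
best[7] = 26
best[8] = 26
best[9] = 43
best[10] = 43
best[11] = 43
best[12] = 52  (first piece 6, then best[6]=26)
best[13] = 52
One optimal cutting: pieces 6 + 6 with 1 cm of scrap → ¢52.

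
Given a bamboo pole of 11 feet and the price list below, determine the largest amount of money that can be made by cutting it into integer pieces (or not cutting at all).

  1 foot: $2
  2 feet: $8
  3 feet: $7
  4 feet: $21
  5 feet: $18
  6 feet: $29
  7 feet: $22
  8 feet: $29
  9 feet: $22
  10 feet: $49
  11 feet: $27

52

Consider every possible first cut. v[k] is the best of p[i]+v[k−i] over all sellable i≤k.
v[1] = 2
v[2] = max(2+2, 8+0) = 8
v[3] = max(2+8, 8+2, 7+0) = 10
v[4] = max(2+10, 8+8, 7+2, 21+0) = 21
v[5] = max(2+21, 8+10, 7+8, 21+2, 18+0) = 23
v[6] = max(2+23, 8+21, 7+10, 21+8, 18+2, 29+0) = 29
v[7] = max(2+29, 8+23, 7+21, …, 29+2, 22+0) = 31
v[8] = max(2+31, 8+29, 7+23, …, 22+2, 29+0) = 42
v[9] = max(2+42, 8+31, 7+29, …, 29+2, 22+0) = 44
v[10] = max(2+44, 8+42, 7+31, …, 22+2, 49+0) = 50
v[11] = max(2+50, 8+44, 7+42, …, 49+2, 27+0) = 52
One optimal cutting: 4 + 4 + 2 + 1 → $21 + $21 + $8 + $2 = $52.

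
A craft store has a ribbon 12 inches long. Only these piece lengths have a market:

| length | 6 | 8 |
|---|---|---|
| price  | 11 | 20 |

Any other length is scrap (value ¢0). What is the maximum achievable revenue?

Let best[k] be the best obtainable value from length k. For each k, try every first piece i and keep the best of price[i] + best[k−i].
best[1] = 0
best[2] = 0
best[3] = 0
best[4] = 0
best[5] = 0
best[6] = 11
best[7] = 11
best[8] = 20
best[9] = 20
best[10] = 20
best[11] = 20
best[12] = 22  (first piece 6, then best[6]=11)
One optimal cutting: 6 + 6 → ¢22.

22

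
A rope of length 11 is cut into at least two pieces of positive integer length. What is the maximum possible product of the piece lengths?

Define m[k] = max over 1≤i<k of i · max(k−i, m[k−i]); the inner max lets the remainder stay uncut if that's better.
m[2] = 1*max(1,0) = 1*1 = 1
m[3] = max(1*2, 2*1) = 2
m[4] = max(1*3, 2*2, 3*1) = 4
m[5] = max(1*4, 2*3, 3*2, 4*1) = 6
m[6] = max(1*6, 2*4, 3*3, 4*2, 5*1) = 9
m[7] = max(1*9, 2*6, 3*4, 4*3, 5*2, 6*1) = 12
m[8] = max(1*12, 2*9, 3*6, …, 6*2, 7*1) = 18
m[9] = max(1*18, 2*12, 3*9, …, 7*2, 8*1) = 27
m[10] = max(1*27, 2*18, 3*12, …, 8*2, 9*1) = 36
m[11] = max(1*36, 2*27, 3*18, …, 9*2, 10*1) = 54
One optimal split: 3 + 3 + 3 + 2; product 3*3*3*2 = 54.

54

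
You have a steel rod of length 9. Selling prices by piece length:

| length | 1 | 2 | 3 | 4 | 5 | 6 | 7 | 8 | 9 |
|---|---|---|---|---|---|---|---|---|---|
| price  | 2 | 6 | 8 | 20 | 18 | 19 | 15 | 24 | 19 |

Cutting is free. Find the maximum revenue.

42

Build r[k] bottom-up: r[k] = max over allowed piece i of (p[i] + r[k−i]).
r[1] = 2
r[2] = max(2+2, 6+0) = 6
r[3] = max(2+6, 6+2, 8+0) = 8
r[4] = max(2+8, 6+6, 8+2, 20+0) = 20
r[5] = max(2+20, 6+8, 8+6, 20+2, 18+0) = 22
r[6] = max(2+22, 6+20, 8+8, 20+6, 18+2, 19+0) = 26
r[7] = max(2+26, 6+22, 8+20, …, 19+2, 15+0) = 28
r[8] = max(2+28, 6+26, 8+22, …, 15+2, 24+0) = 40
r[9] = max(2+40, 6+28, 8+26, …, 24+2, 19+0) = 42
One optimal cutting: 4 + 4 + 1 → $20 + $20 + $2 = $42.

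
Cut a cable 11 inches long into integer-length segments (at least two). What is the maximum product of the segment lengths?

54

Define m[k] = max over 1≤i<k of i · max(k−i, m[k−i]); the inner max lets the remainder stay uncut if that's better.
m[2] = 1×max(1,0) = 1×1 = 1
m[3] = max(1×2, 2×1) = 2
m[4] = max(1×3, 2×2, 3×1) = 4
m[5] = max(1×4, 2×3, 3×2, 4×1) = 6
m[6] = max(1×6, 2×4, 3×3, 4×2, 5×1) = 9
m[7] = max(1×9, 2×6, 3×4, 4×3, 5×2, 6×1) = 12
m[8] = max(1×12, 2×9, 3×6, …, 6×2, 7×1) = 18
m[9] = max(1×18, 2×12, 3×9, …, 7×2, 8×1) = 27
m[10] = max(1×27, 2×18, 3×12, …, 8×2, 9×1) = 36
m[11] = max(1×36, 2×27, 3×18, …, 9×2, 10×1) = 54
One optimal split: 3 + 3 + 3 + 2; product 3×3×3×2 = 54.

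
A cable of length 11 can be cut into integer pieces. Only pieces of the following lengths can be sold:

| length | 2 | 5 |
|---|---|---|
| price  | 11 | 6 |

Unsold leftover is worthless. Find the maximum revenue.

Let f[k] be the best obtainable value from length k. For each k, try every first piece i and keep the best of price[i] + f[k−i].
f[1] = 0
f[2] = 11
f[3] = 11
f[4] = 22  (first piece 2, then f[2]=11)
f[5] = 22
f[6] = 33  (first piece 2, then f[4]=22)
f[7] = 33
f[8] = 44  (first piece 2, then f[6]=33)
f[9] = 44
f[10] = 55  (first piece 2, then f[8]=44)
f[11] = 55
One optimal cutting: pieces 2 + 2 + 2 + 2 + 2 with 1 unit of scrap → 55.

55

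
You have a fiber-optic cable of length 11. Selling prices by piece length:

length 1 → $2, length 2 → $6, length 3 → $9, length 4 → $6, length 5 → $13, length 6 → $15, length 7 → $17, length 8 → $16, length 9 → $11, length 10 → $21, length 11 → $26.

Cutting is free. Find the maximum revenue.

Let R[k] be the best obtainable value from length k. For each k, try every first piece i and keep the best of price[i] + R[k−i].
R[1] = 2
R[2] = max(2+2, 6+0) = 6
R[3] = max(2+6, 6+2, 9+0) = 9
R[4] = max(2+9, 6+6, 9+2, 6+0) = 12
R[5] = max(2+12, 6+9, 9+6, 6+2, 13+0) = 15
R[6] = max(2+15, 6+12, 9+9, 6+6, 13+2, 15+0) = 18
R[7] = max(2+18, 6+15, 9+12, …, 15+2, 17+0) = 21
R[8] = max(2+21, 6+18, 9+15, …, 17+2, 16+0) = 24
R[9] = max(2+24, 6+21, 9+18, …, 16+2, 11+0) = 27
R[10] = max(2+27, 6+24, 9+21, …, 11+2, 21+0) = 30
R[11] = max(2+30, 6+27, 9+24, …, 21+2, 26+0) = 33
One optimal cutting: 3 + 2 + 2 + 2 + 2 → $9 + $6 + $6 + $6 + $6 = $33.

33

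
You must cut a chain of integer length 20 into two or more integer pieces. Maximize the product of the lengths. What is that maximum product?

Let g[k] be the best product for length k (with at least one cut). For each first piece i, the rest contributes max(k−i, g[k−i]).
g[2] = 1×max(1,0) = 1×1 = 1
g[3] = max(1×2, 2×1) = 2
g[4] = max(1×3, 2×2, 3×1) = 4
g[5] = max(1×4, 2×3, 3×2, 4×1) = 6
g[6] = max(1×6, 2×4, 3×3, 4×2, 5×1) = 9
g[7] = max(1×9, 2×6, 3×4, 4×3, 5×2, 6×1) = 12
g[8] = max(1×12, 2×9, 3×6, …, 6×2, 7×1) = 18
g[9] = max(1×18, 2×12, 3×9, …, 7×2, 8×1) = 27
g[10] = max(1×27, 2×18, 3×12, …, 8×2, 9×1) = 36
g[11] = max(1×36, 2×27, 3×18, …, 9×2, 10×1) = 54
g[12] = max(1×54, 2×36, 3×27, …, 10×2, 11×1) = 81
g[13] = max(1×81, 2×54, 3×36, …, 11×2, 12×1) = 108
g[14] = max(1×108, 2×81, 3×54, …, 12×2, 13×1) = 162
g[15] = max(1×162, 2×108, 3×81, …, 13×2, 14×1) = 243
g[16] = max(1×243, 2×162, 3×108, …, 14×2, 15×1) = 324
g[17] = max(1×324, 2×243, 3×162, …, 15×2, 16×1) = 486
g[18] = max(1×486, 2×324, 3×243, …, 16×2, 17×1) = 729
g[19] = max(1×729, 2×486, 3×324, …, 17×2, 18×1) = 972
g[20] = max(1×972, 2×729, 3×486, …, 18×2, 19×1) = 1458
One optimal split: 3 + 3 + 3 + 3 + 3 + 3 + 2; product 3×3×3×3×3×3×2 = 1458.

1458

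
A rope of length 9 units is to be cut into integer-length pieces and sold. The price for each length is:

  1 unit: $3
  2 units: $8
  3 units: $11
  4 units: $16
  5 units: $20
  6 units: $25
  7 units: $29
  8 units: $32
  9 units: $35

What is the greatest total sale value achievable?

37

Consider every possible first cut. R[k] is the best of p[i]+R[k−i] over all sellable i≤k.
R[1] = 3
R[2] = 8
R[3] = 11  (first piece 1, then R[2]=8)
R[4] = 16  (first piece 2, then R[2]=8)
R[5] = 20
R[6] = 25
R[7] = 29
R[8] = 33  (first piece 2, then R[6]=25)
R[9] = 37  (first piece 2, then R[7]=29)
One optimal cutting: 7 + 2 → $29 + $8 = $37.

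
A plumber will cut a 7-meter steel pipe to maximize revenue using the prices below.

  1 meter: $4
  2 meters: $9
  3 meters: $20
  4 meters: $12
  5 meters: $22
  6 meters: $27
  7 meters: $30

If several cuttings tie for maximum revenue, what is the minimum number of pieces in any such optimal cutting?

3

Build r[k] bottom-up: r[k] = max over allowed piece i of (p[i] + r[k−i]).
r[1] = 4
r[2] = 9
r[3] = 20
r[4] = 24  (first piece 1, then r[3]=20)
r[5] = 29  (first piece 2, then r[3]=20)
r[6] = 40  (first piece 3, then r[3]=20)
r[7] = 44  (first piece 1, then r[6]=40)
Maximum revenue is $44.
Now minimize piece count subject to staying optimal: for each k, pieces[k] = 1 + min over i with p[i]+r[k−i]=r[k] of pieces[k−i].
pieces[4] = 2
pieces[5] = 2
pieces[6] = 2
pieces[7] = 3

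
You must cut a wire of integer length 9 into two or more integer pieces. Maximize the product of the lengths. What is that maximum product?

Fill g[k] for k=2..9: at each k try every first piece i and multiply by the better of (k−i) uncut or g[k−i].
g[2] = 1×max(1,0) = 1×1 = 1
g[3] = max(1×2, 2×1) = 2
g[4] = max(1×3, 2×2, 3×1) = 4
g[5] = max(1×4, 2×3, 3×2, 4×1) = 6
g[6] = max(1×6, 2×4, 3×3, 4×2, 5×1) = 9
g[7] = max(1×9, 2×6, 3×4, 4×3, 5×2, 6×1) = 12
g[8] = max(1×12, 2×9, 3×6, …, 6×2, 7×1) = 18
g[9] = max(1×18, 2×12, 3×9, …, 7×2, 8×1) = 27
One optimal split: 3 + 3 + 3; product 3×3×3 = 27.

27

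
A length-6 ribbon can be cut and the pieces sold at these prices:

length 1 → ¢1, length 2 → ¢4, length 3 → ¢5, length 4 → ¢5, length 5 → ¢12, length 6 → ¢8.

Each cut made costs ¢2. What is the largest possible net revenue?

Consider every possible first cut. v[k] is the best of p[i]+v[k−i] over all sellable i≤k, charging 2 whenever i<k.
v[1] = 1
v[2] = 4
v[3] = 5
v[4] = 6  (first piece 2, then v[2]=4)
v[5] = 12
v[6] = 11  (first piece 1, then v[5]=12)
One optimal plan: pieces 5 + 1 (1 cut) → ¢13 − ¢2 = ¢11.

11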